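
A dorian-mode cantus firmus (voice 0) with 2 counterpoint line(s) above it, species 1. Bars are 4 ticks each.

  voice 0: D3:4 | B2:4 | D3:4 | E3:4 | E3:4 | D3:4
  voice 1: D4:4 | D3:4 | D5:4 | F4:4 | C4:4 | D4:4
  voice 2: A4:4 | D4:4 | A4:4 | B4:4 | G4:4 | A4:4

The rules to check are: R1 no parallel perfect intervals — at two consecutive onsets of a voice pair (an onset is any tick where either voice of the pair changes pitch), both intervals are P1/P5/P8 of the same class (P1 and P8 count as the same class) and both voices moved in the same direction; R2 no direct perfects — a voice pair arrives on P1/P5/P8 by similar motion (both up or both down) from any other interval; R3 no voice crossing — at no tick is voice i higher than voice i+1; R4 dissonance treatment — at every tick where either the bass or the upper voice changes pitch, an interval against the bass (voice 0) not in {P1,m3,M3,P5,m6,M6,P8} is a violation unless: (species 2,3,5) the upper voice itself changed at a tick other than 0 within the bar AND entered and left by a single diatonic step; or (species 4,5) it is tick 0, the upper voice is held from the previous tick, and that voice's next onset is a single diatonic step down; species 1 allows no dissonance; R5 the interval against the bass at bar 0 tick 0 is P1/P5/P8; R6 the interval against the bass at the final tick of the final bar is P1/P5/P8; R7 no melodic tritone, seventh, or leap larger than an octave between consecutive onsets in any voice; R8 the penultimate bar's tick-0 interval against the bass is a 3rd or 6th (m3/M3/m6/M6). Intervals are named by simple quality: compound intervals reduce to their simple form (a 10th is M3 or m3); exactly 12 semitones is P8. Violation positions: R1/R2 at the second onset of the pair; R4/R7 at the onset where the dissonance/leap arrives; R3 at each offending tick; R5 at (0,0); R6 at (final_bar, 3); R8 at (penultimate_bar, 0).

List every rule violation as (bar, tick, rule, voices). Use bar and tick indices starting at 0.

bar 0: v0=D3 v1=D4 v2=A4 downbeat P5
bar 1: v0=B2 v1=D3 v2=D4 downbeat m3
bar 2: v0=D3 v1=D5 v2=A4 downbeat P5
bar 3: v0=E3 v1=F4 v2=B4 downbeat P5
bar 4: v0=E3 v1=C4 v2=G4 downbeat m3
bar 5: v0=D3 v1=D4 v2=A4 downbeat P5
  -> R2 @ bar 1 tick 0 v(1, 2): D4/A4 P5 -> D3/D4 P8 similar
  -> R2 @ bar 2 tick 0 v(0, 1): B2/D3 m3 -> D3/D5 P1 similar
  -> R2 @ bar 2 tick 0 v(0, 2): B2/D4 m3 -> D3/A4 P5 similar
  -> R3 @ bar 2 tick 0 v(1, 2): D5 above A4
  -> R7 @ bar 2 tick 0 v(1,): D3->D5 leap 24st
  -> R3 @ bar 2 tick 1 v(1, 2): D5 above A4
  -> R3 @ bar 2 tick 2 v(1, 2): D5 above A4
  -> R3 @ bar 2 tick 3 v(1, 2): D5 above A4
  -> R1 @ bar 3 tick 0 v(0, 2): D3/A4 P5 -> E3/B4 P5 similar
  -> R4 @ bar 3 tick 0 v(0, 1): E3/F4 m2 untreated
  -> R2 @ bar 4 tick 0 v(1, 2): F4/B4 TT -> C4/G4 P5 similar
  -> R1 @ bar 5 tick 0 v(1, 2): C4/G4 P5 -> D4/A4 P5 similar

(1, 0, R2, (1, 2))
(2, 0, R2, (0, 1))
(2, 0, R2, (0, 2))
(2, 0, R3, (1, 2))
(2, 0, R7, (1,))
(2, 1, R3, (1, 2))
(2, 2, R3, (1, 2))
(2, 3, R3, (1, 2))
(3, 0, R1, (0, 2))
(3, 0, R4, (0, 1))
(4, 0, R2, (1, 2))
(5, 0, R1, (1, 2))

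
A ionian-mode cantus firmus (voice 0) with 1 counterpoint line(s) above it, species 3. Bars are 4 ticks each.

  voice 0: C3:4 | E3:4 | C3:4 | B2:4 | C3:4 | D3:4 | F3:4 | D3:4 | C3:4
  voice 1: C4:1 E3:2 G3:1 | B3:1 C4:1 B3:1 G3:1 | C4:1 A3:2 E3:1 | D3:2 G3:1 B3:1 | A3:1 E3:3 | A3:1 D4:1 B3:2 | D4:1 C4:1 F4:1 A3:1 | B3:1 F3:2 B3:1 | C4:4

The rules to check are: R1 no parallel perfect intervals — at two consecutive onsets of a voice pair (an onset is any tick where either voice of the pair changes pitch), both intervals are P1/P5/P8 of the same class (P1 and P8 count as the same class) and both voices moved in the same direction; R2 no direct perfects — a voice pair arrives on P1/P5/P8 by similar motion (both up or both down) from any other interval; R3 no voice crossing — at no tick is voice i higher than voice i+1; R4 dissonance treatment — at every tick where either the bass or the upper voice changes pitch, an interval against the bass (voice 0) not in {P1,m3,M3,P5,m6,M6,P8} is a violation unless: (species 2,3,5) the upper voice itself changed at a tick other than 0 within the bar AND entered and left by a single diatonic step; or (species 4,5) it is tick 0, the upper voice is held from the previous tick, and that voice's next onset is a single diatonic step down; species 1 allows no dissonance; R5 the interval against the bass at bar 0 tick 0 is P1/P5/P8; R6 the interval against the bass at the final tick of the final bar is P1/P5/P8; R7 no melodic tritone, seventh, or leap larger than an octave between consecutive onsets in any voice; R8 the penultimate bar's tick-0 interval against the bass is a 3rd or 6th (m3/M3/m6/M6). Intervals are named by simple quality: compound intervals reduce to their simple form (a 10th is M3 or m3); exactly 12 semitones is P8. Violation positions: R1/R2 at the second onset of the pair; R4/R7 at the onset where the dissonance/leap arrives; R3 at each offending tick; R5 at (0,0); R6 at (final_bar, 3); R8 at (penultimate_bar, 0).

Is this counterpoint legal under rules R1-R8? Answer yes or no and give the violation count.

bar 0: v0=C3 v1=C4 (P8)
bar 1: v0=E3 v1=B3 (P5)
bar 2: v0=C3 v1=C4 (P8)
bar 3: v0=B2 v1=D3 (m3)
bar 4: v0=C3 v1=A3 (M6)
bar 5: v0=D3 v1=A3 (P5)
bar 6: v0=F3 v1=D4 (M6)
bar 7: v0=D3 v1=B3 (M6)
bar 8: v0=C3 v1=C4 (P8)
  R1 @ bar1.0: C3/G3 P5 -> E3/B3 P5 similar
  R2 @ bar5.0: C3/E3 M3 -> D3/A3 P5 similar
  R7 @ bar7.1: B3->F3 leap 6st
  R7 @ bar7.3: F3->B3 leap 6st

No (4 violations)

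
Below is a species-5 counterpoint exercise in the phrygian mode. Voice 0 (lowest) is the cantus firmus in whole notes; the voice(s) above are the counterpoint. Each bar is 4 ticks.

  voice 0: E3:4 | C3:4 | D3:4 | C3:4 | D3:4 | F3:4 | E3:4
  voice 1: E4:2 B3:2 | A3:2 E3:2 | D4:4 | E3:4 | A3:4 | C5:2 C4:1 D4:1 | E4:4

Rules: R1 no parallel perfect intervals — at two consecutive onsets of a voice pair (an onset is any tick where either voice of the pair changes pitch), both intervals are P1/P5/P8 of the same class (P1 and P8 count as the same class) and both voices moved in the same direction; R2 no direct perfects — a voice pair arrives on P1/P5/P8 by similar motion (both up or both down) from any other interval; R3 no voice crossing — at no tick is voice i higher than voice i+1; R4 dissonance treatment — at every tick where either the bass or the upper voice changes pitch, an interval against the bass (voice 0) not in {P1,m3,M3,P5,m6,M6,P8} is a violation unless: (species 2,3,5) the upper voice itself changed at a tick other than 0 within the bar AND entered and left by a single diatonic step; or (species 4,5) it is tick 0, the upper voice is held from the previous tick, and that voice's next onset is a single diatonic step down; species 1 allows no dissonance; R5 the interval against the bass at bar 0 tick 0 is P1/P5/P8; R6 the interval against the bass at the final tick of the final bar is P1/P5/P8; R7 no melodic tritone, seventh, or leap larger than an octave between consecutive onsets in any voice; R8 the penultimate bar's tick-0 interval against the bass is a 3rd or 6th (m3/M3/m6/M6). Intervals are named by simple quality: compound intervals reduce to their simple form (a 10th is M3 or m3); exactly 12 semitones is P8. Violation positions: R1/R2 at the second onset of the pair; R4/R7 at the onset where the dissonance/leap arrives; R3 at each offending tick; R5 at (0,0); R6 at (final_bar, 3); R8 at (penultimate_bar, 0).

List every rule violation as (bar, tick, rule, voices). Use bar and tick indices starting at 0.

bar 0: v0=E3 v1=E4 downbeat P8
bar 1: v0=C3 v1=A3 downbeat M6
bar 2: v0=D3 v1=D4 downbeat P8
bar 3: v0=C3 v1=E3 downbeat M3
bar 4: v0=D3 v1=A3 downbeat P5
bar 5: v0=F3 v1=C5 downbeat P5
bar 6: v0=E3 v1=E4 downbeat P8
  -> R2 @ bar 2 tick 0 v(0, 1): C3/E3 M3 -> D3/D4 P8 similar
  -> R7 @ bar 2 tick 0 v(1,): E3->D4 leap 10st
  -> R7 @ bar 3 tick 0 v(1,): D4->E3 leap 10st
  -> R2 @ bar 4 tick 0 v(0, 1): C3/E3 M3 -> D3/A3 P5 similar
  -> R1 @ bar 5 tick 0 v(0, 1): D3/A3 P5 -> F3/C5 P5 similar
  -> R7 @ bar 5 tick 0 v(1,): A3->C5 leap 15st
  -> R8 @ bar 5 tick 0 v(0, 1): penult P5 not 3rd/6th

(2, 0, R2, (0, 1))
(2, 0, R7, (1,))
(3, 0, R7, (1,))
(4, 0, R2, (0, 1))
(5, 0, R1, (0, 1))
(5, 0, R7, (1,))
(5, 0, R8, (0, 1))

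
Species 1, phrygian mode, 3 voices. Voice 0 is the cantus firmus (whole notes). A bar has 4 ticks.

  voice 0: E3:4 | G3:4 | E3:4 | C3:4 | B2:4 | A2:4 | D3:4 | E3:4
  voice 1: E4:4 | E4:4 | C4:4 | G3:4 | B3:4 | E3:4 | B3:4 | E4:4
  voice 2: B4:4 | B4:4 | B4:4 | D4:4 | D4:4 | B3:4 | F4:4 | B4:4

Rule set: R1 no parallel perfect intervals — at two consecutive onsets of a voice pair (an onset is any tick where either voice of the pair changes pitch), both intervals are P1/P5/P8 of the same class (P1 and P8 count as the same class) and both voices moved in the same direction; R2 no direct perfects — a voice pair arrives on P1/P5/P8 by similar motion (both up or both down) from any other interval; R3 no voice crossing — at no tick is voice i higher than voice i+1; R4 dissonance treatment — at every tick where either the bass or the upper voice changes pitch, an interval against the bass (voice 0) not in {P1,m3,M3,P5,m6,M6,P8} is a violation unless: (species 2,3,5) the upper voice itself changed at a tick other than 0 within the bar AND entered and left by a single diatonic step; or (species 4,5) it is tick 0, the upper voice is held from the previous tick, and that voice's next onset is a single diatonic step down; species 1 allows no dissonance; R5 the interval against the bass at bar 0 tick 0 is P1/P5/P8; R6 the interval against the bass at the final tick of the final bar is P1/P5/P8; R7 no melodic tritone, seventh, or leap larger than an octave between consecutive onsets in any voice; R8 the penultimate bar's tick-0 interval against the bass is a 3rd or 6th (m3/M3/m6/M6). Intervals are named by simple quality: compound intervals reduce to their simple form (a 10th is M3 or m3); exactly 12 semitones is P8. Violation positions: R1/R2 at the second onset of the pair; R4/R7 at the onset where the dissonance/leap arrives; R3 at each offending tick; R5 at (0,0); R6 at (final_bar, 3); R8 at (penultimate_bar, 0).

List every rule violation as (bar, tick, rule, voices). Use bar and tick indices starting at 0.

(3, 0, R2, (0, 1))
(3, 0, R2, (1, 2))
(3, 0, R4, (0, 2))
(5, 0, R2, (0, 1))
(5, 0, R2, (1, 2))
(5, 0, R4, (0, 2))
(6, 0, R7, (2,))
(7, 0, R2, (0, 1))
(7, 0, R2, (0, 2))
(7, 0, R2, (1, 2))
(7, 0, R7, (2,))

bar 0: v0=E3 v1=E4 v2=B4 downbeat P5
bar 1: v0=G3 v1=E4 v2=B4 downbeat M3
bar 2: v0=E3 v1=C4 v2=B4 downbeat P5
bar 3: v0=C3 v1=G3 v2=D4 downbeat M2
bar 4: v0=B2 v1=B3 v2=D4 downbeat m3
bar 5: v0=A2 v1=E3 v2=B3 downbeat M2
bar 6: v0=D3 v1=B3 v2=F4 downbeat m3
bar 7: v0=E3 v1=E4 v2=B4 downbeat P5
  -> R2 @ bar 3 tick 0 v(0, 1): E3/C4 m6 -> C3/G3 P5 similar
  -> R2 @ bar 3 tick 0 v(1, 2): C4/B4 M7 -> G3/D4 P5 similar
  -> R4 @ bar 3 tick 0 v(0, 2): C3/D4 M2 untreated
  -> R2 @ bar 5 tick 0 v(0, 1): B2/B3 P8 -> A2/E3 P5 similar
  -> R2 @ bar 5 tick 0 v(1, 2): B3/D4 m3 -> E3/B3 P5 similar
  -> R4 @ bar 5 tick 0 v(0, 2): A2/B3 M2 untreated
  -> R7 @ bar 6 tick 0 v(2,): B3->F4 leap 6st
  -> R2 @ bar 7 tick 0 v(0, 1): D3/B3 M6 -> E3/E4 P8 similar
  -> R2 @ bar 7 tick 0 v(0, 2): D3/F4 m3 -> E3/B4 P5 similar
  -> R2 @ bar 7 tick 0 v(1, 2): B3/F4 TT -> E4/B4 P5 similar
  -> R7 @ bar 7 tick 0 v(2,): F4->B4 leap 6st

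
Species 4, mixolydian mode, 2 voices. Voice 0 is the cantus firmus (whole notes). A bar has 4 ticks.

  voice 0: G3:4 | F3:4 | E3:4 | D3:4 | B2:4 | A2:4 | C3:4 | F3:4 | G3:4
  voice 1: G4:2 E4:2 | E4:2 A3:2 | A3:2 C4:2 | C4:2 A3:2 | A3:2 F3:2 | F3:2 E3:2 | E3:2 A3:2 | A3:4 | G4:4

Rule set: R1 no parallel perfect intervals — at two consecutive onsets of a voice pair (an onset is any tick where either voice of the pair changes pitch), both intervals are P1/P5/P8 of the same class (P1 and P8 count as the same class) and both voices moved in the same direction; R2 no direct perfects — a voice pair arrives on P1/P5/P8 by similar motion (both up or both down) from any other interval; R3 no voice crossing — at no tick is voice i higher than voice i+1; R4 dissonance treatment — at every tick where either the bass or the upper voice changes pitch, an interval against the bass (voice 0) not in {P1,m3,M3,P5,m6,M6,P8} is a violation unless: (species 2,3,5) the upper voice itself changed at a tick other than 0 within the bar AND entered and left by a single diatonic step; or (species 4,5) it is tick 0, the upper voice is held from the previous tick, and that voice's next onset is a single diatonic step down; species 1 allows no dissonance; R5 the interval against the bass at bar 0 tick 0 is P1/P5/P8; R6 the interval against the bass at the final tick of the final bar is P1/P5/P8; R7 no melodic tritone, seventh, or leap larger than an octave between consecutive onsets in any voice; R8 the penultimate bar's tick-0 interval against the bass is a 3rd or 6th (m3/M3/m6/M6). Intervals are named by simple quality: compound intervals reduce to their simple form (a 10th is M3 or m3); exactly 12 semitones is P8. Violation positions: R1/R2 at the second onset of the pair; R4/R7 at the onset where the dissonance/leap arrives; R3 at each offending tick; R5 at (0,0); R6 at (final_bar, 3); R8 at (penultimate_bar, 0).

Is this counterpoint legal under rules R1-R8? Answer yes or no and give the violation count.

No (7 violations)

bar 0: v0=G3 v1=G4 (P8)
bar 1: v0=F3 v1=E4 (M7)
bar 2: v0=E3 v1=A3 (P4)
bar 3: v0=D3 v1=C4 (m7)
bar 4: v0=B2 v1=A3 (m7)
bar 5: v0=A2 v1=F3 (m6)
bar 6: v0=C3 v1=E3 (M3)
bar 7: v0=F3 v1=A3 (M3)
bar 8: v0=G3 v1=G4 (P8)
  R4 @ bar1.0: F3/E4 M7 untreated
  R4 @ bar2.0: E3/A3 P4 untreated
  R4 @ bar3.0: D3/C4 m7 untreated
  R4 @ bar4.0: B2/A3 m7 untreated
  R4 @ bar4.2: B2/F3 TT untreated
  R2 @ bar8.0: F3/A3 M3 -> G3/G4 P8 similar
  R7 @ bar8.0: A3->G4 leap 10st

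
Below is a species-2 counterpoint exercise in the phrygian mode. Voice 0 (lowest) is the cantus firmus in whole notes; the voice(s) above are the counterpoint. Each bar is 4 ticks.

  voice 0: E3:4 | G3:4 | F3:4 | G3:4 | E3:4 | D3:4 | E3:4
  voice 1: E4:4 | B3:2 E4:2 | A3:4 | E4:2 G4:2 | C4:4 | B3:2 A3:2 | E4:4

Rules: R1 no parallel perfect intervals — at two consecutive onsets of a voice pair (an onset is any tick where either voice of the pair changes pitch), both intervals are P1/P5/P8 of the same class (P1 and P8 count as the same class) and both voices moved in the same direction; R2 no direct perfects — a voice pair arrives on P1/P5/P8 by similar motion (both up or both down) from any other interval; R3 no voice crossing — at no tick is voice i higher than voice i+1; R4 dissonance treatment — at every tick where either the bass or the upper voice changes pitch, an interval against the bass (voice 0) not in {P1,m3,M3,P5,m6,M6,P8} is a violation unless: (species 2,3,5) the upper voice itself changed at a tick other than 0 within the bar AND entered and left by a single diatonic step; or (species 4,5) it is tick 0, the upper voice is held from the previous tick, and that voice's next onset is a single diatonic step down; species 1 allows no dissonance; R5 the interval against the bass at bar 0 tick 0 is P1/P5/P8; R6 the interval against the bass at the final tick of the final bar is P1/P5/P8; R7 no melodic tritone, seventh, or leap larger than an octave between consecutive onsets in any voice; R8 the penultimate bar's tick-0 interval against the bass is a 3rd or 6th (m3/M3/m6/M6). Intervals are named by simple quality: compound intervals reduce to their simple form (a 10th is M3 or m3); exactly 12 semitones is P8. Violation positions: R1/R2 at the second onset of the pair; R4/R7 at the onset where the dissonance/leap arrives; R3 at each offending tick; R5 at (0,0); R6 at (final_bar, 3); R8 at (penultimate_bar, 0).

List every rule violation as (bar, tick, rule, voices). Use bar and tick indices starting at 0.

(6, 0, R2, (0, 1))

bar 0: v0=E3 v1=E4 downbeat P8
bar 1: v0=G3 v1=B3 downbeat M3
bar 2: v0=F3 v1=A3 downbeat M3
bar 3: v0=G3 v1=E4 downbeat M6
bar 4: v0=E3 v1=C4 downbeat m6
bar 5: v0=D3 v1=B3 downbeat M6
bar 6: v0=E3 v1=E4 downbeat P8
  -> R2 @ bar 6 tick 0 v(0, 1): D3/A3 P5 -> E3/E4 P8 similar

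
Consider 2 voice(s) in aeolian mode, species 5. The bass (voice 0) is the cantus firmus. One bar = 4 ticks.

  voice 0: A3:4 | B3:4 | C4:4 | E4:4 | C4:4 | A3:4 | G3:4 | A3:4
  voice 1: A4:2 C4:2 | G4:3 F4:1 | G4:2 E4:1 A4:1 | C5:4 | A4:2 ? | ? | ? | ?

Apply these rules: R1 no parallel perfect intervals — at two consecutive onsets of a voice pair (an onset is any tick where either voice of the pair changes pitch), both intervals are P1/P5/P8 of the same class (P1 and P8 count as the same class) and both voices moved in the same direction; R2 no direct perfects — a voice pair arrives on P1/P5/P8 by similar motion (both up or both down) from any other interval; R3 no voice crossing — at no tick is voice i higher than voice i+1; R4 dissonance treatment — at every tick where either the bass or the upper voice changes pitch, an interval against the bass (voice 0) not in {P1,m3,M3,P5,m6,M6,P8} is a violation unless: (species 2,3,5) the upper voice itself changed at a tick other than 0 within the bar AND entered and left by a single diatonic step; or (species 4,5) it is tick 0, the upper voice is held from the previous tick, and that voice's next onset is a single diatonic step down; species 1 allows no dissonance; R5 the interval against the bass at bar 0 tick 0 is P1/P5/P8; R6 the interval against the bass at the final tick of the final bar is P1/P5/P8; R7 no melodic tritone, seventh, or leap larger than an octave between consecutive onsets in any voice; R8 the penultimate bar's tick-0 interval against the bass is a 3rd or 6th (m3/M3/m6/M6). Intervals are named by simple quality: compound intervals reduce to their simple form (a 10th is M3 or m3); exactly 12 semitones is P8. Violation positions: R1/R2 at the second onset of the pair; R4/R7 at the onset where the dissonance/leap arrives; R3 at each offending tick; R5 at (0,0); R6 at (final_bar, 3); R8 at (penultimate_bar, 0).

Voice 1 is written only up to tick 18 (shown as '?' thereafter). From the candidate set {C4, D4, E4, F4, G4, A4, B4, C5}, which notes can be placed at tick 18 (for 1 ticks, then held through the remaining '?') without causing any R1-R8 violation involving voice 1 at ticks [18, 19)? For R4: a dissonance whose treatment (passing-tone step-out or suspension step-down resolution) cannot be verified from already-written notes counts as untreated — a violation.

C4: legal
D4: violates R4
E4: legal
F4: violates R4
G4: legal
A4: legal
B4: violates R4
C5: legal

{A4, C4, C5, E4, G4}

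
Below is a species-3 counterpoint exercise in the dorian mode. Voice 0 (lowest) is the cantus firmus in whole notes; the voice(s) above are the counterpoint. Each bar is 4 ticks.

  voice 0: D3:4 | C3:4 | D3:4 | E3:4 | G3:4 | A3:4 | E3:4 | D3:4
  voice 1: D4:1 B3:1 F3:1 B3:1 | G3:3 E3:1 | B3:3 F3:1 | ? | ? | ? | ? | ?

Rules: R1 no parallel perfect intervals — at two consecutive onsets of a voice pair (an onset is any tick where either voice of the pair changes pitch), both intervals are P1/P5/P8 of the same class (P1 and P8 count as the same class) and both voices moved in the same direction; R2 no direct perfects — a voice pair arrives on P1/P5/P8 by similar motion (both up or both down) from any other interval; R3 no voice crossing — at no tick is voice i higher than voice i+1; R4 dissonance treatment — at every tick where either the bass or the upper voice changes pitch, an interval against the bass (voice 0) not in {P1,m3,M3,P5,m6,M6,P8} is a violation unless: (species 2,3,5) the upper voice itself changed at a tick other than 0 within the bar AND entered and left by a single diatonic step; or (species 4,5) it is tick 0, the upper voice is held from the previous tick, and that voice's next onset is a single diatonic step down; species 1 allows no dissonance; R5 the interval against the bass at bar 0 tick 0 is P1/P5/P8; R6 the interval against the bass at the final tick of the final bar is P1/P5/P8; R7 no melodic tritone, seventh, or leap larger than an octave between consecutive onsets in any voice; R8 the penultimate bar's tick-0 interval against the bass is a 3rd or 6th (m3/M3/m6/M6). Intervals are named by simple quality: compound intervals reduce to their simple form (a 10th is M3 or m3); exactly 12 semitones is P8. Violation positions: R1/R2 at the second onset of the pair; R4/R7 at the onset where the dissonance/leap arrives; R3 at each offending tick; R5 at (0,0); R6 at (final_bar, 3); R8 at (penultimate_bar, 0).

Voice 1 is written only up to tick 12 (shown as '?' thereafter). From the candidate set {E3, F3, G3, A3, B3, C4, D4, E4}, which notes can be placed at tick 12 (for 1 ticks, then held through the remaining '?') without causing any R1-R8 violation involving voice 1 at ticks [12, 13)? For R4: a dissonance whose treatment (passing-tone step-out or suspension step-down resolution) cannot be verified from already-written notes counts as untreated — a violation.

E3: legal
F3: violates R4
G3: legal
A3: violates R4
B3: violates R2,R7
C4: legal
D4: violates R4
E4: violates R2,R7

{C4, E3, G3}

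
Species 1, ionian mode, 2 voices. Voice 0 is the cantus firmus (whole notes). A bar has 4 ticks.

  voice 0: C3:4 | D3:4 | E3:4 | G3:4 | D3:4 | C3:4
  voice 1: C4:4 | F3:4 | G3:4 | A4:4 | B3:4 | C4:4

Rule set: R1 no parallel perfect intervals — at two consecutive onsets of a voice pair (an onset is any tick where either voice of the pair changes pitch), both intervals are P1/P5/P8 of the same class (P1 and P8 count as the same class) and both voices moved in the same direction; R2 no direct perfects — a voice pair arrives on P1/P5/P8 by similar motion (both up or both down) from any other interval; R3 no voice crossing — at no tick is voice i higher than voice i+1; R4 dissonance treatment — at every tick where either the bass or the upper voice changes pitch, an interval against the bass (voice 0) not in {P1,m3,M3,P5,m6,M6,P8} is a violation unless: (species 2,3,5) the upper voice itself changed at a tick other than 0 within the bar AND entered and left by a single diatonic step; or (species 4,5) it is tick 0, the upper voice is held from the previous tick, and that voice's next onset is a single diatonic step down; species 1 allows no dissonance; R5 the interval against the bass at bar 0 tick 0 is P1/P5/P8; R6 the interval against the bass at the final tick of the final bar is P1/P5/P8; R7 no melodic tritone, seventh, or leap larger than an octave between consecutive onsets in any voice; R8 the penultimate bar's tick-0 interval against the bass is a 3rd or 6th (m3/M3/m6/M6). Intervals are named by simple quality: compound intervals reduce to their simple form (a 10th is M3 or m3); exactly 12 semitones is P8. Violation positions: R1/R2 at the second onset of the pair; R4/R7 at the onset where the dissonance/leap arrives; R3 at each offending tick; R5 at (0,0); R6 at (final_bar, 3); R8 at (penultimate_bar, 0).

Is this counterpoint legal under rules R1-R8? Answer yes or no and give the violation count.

No (3 violations)

bar 0: v0=C3 v1=C4 (P8)
bar 1: v0=D3 v1=F3 (m3)
bar 2: v0=E3 v1=G3 (m3)
bar 3: v0=G3 v1=A4 (M2)
bar 4: v0=D3 v1=B3 (M6)
bar 5: v0=C3 v1=C4 (P8)
  R4 @ bar3.0: G3/A4 M2 untreated
  R7 @ bar3.0: G3->A4 leap 14st
  R7 @ bar4.0: A4->B3 leap 10st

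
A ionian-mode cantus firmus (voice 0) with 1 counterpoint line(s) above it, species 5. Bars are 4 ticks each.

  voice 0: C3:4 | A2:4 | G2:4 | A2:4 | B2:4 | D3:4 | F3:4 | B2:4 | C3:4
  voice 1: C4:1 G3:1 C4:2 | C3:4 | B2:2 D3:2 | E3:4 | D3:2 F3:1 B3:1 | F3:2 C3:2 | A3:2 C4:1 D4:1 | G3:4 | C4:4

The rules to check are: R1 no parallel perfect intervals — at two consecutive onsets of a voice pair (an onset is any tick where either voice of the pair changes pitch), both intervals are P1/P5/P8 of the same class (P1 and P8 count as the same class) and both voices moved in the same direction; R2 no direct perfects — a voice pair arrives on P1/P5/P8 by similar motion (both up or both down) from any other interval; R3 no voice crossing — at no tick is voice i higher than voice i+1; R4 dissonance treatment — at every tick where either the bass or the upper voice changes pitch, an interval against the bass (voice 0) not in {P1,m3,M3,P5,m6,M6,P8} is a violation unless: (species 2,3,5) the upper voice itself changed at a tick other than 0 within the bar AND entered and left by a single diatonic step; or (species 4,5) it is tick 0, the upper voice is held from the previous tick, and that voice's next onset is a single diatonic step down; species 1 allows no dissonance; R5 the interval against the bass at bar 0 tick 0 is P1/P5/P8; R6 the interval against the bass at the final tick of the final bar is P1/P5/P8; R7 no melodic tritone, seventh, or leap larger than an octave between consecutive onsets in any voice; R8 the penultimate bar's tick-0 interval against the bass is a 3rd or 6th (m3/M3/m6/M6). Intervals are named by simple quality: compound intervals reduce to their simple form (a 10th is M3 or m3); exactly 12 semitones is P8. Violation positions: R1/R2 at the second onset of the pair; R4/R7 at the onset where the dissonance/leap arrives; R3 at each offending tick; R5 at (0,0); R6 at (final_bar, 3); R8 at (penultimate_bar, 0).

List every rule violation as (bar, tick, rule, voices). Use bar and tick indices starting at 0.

bar 0: v0=C3 v1=C4 downbeat P8
bar 1: v0=A2 v1=C3 downbeat m3
bar 2: v0=G2 v1=B2 downbeat M3
bar 3: v0=A2 v1=E3 downbeat P5
bar 4: v0=B2 v1=D3 downbeat m3
bar 5: v0=D3 v1=F3 downbeat m3
bar 6: v0=F3 v1=A3 downbeat M3
bar 7: v0=B2 v1=G3 downbeat m6
bar 8: v0=C3 v1=C4 downbeat P8
  -> R1 @ bar 3 tick 0 v(0, 1): G2/D3 P5 -> A2/E3 P5 similar
  -> R4 @ bar 4 tick 2 v(0, 1): B2/F3 TT untreated
  -> R7 @ bar 4 tick 3 v(1,): F3->B3 leap 6st
  -> R7 @ bar 5 tick 0 v(1,): B3->F3 leap 6st
  -> R3 @ bar 5 tick 2 v(0, 1): D3 above C3
  -> R4 @ bar 5 tick 2 v(0, 1): D3/C3 M2 untreated
  -> R3 @ bar 5 tick 3 v(0, 1): D3 above C3
  -> R7 @ bar 7 tick 0 v(0,): F3->B2 leap 6st
  -> R2 @ bar 8 tick 0 v(0, 1): B2/G3 m6 -> C3/C4 P8 similar

(3, 0, R1, (0, 1))
(4, 2, R4, (0, 1))
(4, 3, R7, (1,))
(5, 0, R7, (1,))
(5, 2, R3, (0, 1))
(5, 2, R4, (0, 1))
(5, 3, R3, (0, 1))
(7, 0, R7, (0,))
(8, 0, R2, (0, 1))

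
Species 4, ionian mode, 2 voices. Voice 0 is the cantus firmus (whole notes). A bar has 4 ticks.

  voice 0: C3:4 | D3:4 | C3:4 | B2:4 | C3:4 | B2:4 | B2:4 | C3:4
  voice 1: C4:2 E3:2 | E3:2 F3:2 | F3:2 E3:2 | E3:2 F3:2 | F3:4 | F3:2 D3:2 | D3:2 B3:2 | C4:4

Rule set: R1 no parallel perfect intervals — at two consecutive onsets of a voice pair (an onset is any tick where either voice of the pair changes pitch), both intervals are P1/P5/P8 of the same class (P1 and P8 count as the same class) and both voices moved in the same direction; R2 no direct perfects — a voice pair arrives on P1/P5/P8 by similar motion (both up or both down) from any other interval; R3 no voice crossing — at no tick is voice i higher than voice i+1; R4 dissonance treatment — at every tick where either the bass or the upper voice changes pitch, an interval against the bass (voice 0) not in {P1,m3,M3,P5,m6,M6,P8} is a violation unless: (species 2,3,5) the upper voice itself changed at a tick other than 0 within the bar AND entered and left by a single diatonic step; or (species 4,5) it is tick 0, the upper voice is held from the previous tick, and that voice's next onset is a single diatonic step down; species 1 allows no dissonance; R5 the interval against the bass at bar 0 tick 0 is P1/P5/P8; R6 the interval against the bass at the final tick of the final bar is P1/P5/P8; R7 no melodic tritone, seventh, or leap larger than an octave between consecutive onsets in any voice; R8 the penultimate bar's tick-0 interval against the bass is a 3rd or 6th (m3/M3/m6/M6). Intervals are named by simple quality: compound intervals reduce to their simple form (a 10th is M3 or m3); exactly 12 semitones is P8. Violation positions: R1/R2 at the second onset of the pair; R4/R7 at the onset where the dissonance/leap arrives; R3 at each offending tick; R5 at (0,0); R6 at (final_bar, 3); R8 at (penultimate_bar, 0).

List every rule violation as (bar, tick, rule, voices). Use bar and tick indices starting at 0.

bar 0: v0=C3 v1=C4 downbeat P8
bar 1: v0=D3 v1=E3 downbeat M2
bar 2: v0=C3 v1=F3 downbeat P4
bar 3: v0=B2 v1=E3 downbeat P4
bar 4: v0=C3 v1=F3 downbeat P4
bar 5: v0=B2 v1=F3 downbeat TT
bar 6: v0=B2 v1=D3 downbeat m3
bar 7: v0=C3 v1=C4 downbeat P8
  -> R4 @ bar 1 tick 0 v(0, 1): D3/E3 M2 untreated
  -> R4 @ bar 3 tick 0 v(0, 1): B2/E3 P4 untreated
  -> R4 @ bar 3 tick 2 v(0, 1): B2/F3 TT untreated
  -> R4 @ bar 4 tick 0 v(0, 1): C3/F3 P4 untreated
  -> R4 @ bar 5 tick 0 v(0, 1): B2/F3 TT untreated
  -> R1 @ bar 7 tick 0 v(0, 1): B2/B3 P8 -> C3/C4 P8 similar

(1, 0, R4, (0, 1))
(3, 0, R4, (0, 1))
(3, 2, R4, (0, 1))
(4, 0, R4, (0, 1))
(5, 0, R4, (0, 1))
(7, 0, R1, (0, 1))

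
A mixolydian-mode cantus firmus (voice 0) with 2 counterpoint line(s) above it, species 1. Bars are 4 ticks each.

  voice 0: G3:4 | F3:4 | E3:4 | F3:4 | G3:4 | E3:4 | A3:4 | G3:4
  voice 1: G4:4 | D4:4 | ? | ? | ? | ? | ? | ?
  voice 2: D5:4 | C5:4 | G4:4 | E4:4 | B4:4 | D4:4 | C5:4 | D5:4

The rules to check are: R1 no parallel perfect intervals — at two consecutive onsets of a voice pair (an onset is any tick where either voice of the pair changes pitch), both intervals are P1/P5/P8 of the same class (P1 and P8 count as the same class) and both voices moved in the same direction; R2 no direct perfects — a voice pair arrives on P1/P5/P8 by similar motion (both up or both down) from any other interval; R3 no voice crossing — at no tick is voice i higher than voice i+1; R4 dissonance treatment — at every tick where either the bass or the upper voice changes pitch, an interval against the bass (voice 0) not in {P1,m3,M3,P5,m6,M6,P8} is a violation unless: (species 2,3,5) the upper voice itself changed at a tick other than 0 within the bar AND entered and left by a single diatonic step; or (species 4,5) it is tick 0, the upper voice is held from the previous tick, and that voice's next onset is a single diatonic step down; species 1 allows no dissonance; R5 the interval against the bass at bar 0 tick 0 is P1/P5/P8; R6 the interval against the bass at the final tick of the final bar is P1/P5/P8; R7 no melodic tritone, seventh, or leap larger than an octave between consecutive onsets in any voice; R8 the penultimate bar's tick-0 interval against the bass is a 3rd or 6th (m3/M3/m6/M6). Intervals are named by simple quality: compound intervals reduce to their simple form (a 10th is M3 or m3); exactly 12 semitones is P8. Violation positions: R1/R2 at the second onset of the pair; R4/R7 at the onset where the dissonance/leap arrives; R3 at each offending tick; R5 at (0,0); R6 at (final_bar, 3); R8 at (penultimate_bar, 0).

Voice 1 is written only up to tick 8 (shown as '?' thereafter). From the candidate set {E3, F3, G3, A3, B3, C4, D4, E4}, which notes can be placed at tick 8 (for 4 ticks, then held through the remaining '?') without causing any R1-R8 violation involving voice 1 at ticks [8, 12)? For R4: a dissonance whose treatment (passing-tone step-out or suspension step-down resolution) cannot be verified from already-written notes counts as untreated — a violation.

E3: violates R2,R7
F3: violates R4
G3: violates R2
A3: violates R4
B3: violates R2
C4: violates R2
D4: violates R4
E4: legal

{E4}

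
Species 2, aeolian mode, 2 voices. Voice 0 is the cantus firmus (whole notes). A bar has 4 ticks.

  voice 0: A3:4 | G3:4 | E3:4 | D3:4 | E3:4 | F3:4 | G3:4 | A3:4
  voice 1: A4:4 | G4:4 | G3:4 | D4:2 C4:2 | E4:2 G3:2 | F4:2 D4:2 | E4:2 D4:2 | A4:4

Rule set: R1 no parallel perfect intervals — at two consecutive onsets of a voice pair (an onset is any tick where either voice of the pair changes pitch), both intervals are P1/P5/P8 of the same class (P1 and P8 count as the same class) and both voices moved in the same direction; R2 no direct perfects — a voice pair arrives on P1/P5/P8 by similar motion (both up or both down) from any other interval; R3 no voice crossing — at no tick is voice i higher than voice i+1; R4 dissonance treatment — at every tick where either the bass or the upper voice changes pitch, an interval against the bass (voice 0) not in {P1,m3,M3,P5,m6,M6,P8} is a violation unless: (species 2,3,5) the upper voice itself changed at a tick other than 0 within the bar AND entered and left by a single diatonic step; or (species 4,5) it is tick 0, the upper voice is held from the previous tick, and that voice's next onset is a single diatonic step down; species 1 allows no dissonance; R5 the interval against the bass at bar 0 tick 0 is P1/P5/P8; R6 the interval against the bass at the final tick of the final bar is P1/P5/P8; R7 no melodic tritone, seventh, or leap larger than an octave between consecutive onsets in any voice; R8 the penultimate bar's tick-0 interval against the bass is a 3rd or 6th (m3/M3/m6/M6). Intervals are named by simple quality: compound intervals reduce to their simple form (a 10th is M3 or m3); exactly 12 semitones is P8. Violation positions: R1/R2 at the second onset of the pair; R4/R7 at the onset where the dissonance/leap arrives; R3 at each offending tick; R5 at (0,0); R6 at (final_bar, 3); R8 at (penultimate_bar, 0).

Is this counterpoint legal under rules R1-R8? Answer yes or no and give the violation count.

No (6 violations)

bar 0: v0=A3 v1=A4 (P8)
bar 1: v0=G3 v1=G4 (P8)
bar 2: v0=E3 v1=G3 (m3)
bar 3: v0=D3 v1=D4 (P8)
bar 4: v0=E3 v1=E4 (P8)
bar 5: v0=F3 v1=F4 (P8)
bar 6: v0=G3 v1=E4 (M6)
bar 7: v0=A3 v1=A4 (P8)
  R1 @ bar1.0: A3/A4 P8 -> G3/G4 P8 similar
  R4 @ bar3.2: D3/C4 m7 untreated
  R2 @ bar4.0: D3/C4 m7 -> E3/E4 P8 similar
  R2 @ bar5.0: E3/G3 m3 -> F3/F4 P8 similar
  R7 @ bar5.0: G3->F4 leap 10st
  R2 @ bar7.0: G3/D4 P5 -> A3/A4 P8 similar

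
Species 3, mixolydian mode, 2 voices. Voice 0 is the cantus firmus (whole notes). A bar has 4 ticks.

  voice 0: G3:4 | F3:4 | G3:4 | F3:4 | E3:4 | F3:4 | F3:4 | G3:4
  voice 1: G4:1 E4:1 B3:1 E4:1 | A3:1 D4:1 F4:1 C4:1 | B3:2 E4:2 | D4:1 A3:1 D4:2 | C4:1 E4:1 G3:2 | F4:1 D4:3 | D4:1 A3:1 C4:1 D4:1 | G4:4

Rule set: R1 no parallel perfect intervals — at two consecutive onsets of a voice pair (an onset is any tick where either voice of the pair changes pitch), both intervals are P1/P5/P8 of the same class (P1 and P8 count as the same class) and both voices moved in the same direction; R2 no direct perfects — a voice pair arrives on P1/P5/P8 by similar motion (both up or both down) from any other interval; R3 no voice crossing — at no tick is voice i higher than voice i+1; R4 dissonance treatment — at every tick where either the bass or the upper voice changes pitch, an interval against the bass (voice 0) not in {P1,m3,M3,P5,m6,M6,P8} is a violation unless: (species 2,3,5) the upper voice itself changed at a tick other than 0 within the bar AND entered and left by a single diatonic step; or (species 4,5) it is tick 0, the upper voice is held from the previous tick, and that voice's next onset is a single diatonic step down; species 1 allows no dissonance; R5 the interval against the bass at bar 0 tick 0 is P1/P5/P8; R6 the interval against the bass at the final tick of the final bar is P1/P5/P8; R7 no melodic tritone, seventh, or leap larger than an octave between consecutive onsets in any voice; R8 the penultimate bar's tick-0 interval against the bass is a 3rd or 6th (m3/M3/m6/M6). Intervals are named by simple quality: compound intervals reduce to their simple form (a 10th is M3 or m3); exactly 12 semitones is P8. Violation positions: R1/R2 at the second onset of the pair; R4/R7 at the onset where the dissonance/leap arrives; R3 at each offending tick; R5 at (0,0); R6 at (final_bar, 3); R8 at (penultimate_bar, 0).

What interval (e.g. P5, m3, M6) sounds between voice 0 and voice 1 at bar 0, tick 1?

M6

voice 0=G3 voice 1=E4 -> M6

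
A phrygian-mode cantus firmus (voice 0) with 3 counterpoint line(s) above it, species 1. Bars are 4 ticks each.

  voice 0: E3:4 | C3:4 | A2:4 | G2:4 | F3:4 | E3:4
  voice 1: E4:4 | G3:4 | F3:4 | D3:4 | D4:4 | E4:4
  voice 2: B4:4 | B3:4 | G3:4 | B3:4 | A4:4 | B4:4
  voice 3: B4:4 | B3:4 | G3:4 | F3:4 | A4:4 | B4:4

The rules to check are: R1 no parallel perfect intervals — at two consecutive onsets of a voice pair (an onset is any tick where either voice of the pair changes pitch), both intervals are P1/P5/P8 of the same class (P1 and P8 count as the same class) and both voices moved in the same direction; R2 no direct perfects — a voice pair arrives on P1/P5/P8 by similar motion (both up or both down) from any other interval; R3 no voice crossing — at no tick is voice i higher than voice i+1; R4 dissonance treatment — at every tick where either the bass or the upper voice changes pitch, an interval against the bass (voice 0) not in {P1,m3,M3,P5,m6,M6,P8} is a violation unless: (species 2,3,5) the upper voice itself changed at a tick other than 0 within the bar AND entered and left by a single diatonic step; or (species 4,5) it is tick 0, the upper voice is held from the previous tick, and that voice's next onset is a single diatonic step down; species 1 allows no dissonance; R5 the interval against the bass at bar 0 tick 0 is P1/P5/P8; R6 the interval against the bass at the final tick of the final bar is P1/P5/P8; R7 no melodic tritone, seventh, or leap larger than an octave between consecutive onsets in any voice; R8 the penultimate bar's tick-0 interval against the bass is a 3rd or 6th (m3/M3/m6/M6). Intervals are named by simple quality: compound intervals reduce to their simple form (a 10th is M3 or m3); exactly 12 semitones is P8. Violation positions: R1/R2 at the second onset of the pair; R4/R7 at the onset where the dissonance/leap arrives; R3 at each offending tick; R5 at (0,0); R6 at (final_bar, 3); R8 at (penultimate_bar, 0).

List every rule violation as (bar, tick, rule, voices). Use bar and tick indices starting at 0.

bar 0: v0=E3 v1=E4 v2=B4 v3=B4 downbeat P5
bar 1: v0=C3 v1=G3 v2=B3 v3=B3 downbeat M7
bar 2: v0=A2 v1=F3 v2=G3 v3=G3 downbeat m7
bar 3: v0=G2 v1=D3 v2=B3 v3=F3 downbeat m7
bar 4: v0=F3 v1=D4 v2=A4 v3=A4 downbeat M3
bar 5: v0=E3 v1=E4 v2=B4 v3=B4 downbeat P5
  -> R1 @ bar 1 tick 0 v(2, 3): B4/B4 P1 -> B3/B3 P1 similar
  -> R2 @ bar 1 tick 0 v(0, 1): E3/E4 P8 -> C3/G3 P5 similar
  -> R4 @ bar 1 tick 0 v(0, 2): C3/B3 M7 untreated
  -> R4 @ bar 1 tick 0 v(0, 3): C3/B3 M7 untreated
  -> R1 @ bar 2 tick 0 v(2, 3): B3/B3 P1 -> G3/G3 P1 similar
  -> R4 @ bar 2 tick 0 v(0, 2): A2/G3 m7 untreated
  -> R4 @ bar 2 tick 0 v(0, 3): A2/G3 m7 untreated
  -> R2 @ bar 3 tick 0 v(0, 1): A2/F3 m6 -> G2/D3 P5 similar
  -> R3 @ bar 3 tick 0 v(2, 3): B3 above F3
  -> R4 @ bar 3 tick 0 v(0, 3): G2/F3 m7 untreated
  -> R3 @ bar 3 tick 1 v(2, 3): B3 above F3
  -> R3 @ bar 3 tick 2 v(2, 3): B3 above F3
  -> R3 @ bar 3 tick 3 v(2, 3): B3 above F3
  -> R2 @ bar 4 tick 0 v(1, 2): D3/B3 M6 -> D4/A4 P5 similar
  -> R2 @ bar 4 tick 0 v(1, 3): D3/F3 m3 -> D4/A4 P5 similar
  -> R2 @ bar 4 tick 0 v(2, 3): B3/F3 TT -> A4/A4 P1 similar
  -> R7 @ bar 4 tick 0 v(0,): G2->F3 leap 10st
  -> R7 @ bar 4 tick 0 v(2,): B3->A4 leap 10st
  -> R7 @ bar 4 tick 0 v(3,): F3->A4 leap 16st
  -> R1 @ bar 5 tick 0 v(1, 2): D4/A4 P5 -> E4/B4 P5 similar
  -> R1 @ bar 5 tick 0 v(1, 3): D4/A4 P5 -> E4/B4 P5 similar
  -> R1 @ bar 5 tick 0 v(2, 3): A4/A4 P1 -> B4/B4 P1 similar

(1, 0, R1, (2, 3))
(1, 0, R2, (0, 1))
(1, 0, R4, (0, 2))
(1, 0, R4, (0, 3))
(2, 0, R1, (2, 3))
(2, 0, R4, (0, 2))
(2, 0, R4, (0, 3))
(3, 0, R2, (0, 1))
(3, 0, R3, (2, 3))
(3, 0, R4, (0, 3))
(3, 1, R3, (2, 3))
(3, 2, R3, (2, 3))
(3, 3, R3, (2, 3))
(4, 0, R2, (1, 2))
(4, 0, R2, (1, 3))
(4, 0, R2, (2, 3))
(4, 0, R7, (0,))
(4, 0, R7, (2,))
(4, 0, R7, (3,))
(5, 0, R1, (1, 2))
(5, 0, R1, (1, 3))
(5, 0, R1, (2, 3))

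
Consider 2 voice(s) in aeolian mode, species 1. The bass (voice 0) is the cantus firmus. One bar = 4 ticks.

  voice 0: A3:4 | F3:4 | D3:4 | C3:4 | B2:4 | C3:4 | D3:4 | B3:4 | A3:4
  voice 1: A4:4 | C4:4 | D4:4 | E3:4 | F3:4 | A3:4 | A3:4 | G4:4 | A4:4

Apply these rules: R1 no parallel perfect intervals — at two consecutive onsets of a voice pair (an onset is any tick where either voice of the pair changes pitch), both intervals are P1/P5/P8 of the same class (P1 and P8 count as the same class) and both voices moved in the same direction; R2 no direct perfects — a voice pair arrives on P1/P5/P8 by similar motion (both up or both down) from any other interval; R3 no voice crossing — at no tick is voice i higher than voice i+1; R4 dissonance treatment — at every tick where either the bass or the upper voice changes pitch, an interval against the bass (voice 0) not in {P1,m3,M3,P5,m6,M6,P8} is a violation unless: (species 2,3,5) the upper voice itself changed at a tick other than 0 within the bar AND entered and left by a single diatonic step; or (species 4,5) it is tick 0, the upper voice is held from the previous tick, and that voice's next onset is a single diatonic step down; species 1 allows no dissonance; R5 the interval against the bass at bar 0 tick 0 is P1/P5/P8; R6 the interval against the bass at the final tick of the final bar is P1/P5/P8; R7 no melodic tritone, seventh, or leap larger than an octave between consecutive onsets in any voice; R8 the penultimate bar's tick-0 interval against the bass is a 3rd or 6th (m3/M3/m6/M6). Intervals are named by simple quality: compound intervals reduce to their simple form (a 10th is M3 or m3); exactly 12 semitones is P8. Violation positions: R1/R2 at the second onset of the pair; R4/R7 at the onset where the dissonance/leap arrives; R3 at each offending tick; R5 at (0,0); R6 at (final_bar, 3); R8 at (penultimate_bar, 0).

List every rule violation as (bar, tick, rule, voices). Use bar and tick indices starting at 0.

(1, 0, R2, (0, 1))
(3, 0, R7, (1,))
(4, 0, R4, (0, 1))
(7, 0, R7, (1,))

bar 0: v0=A3 v1=A4 downbeat P8
bar 1: v0=F3 v1=C4 downbeat P5
bar 2: v0=D3 v1=D4 downbeat P8
bar 3: v0=C3 v1=E3 downbeat M3
bar 4: v0=B2 v1=F3 downbeat TT
bar 5: v0=C3 v1=A3 downbeat M6
bar 6: v0=D3 v1=A3 downbeat P5
bar 7: v0=B3 v1=G4 downbeat m6
bar 8: v0=A3 v1=A4 downbeat P8
  -> R2 @ bar 1 tick 0 v(0, 1): A3/A4 P8 -> F3/C4 P5 similar
  -> R7 @ bar 3 tick 0 v(1,): D4->E3 leap 10st
  -> R4 @ bar 4 tick 0 v(0, 1): B2/F3 TT untreated
  -> R7 @ bar 7 tick 0 v(1,): A3->G4 leap 10st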